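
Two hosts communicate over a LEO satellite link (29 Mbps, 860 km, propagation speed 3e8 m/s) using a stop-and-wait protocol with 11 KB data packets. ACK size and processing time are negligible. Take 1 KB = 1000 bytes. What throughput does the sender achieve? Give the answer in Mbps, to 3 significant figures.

t_tx = L/R = 88000/29000000 = 0.00303448 s.
t_prop = 860000/300000000 = 0.00286667 s; RTT = 0.00573333 s.
Cycle = t_tx + RTT = 0.00876782 s.
Throughput = L / cycle = 88000 / 0.00876782 = 10.0 Mbps.

10.0 Mbps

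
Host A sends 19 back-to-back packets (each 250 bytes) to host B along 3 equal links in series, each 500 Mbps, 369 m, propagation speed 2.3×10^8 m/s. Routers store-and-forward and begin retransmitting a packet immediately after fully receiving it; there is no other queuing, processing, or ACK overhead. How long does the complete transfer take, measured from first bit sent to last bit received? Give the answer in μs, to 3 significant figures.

88.8 μs

Per-hop transmission t_tx = L/R = 2000/500000000 = 4 μs.
Per-hop propagation t_prop = 369/2.3e+08 = 1.60435 μs.
Pipeline fill: first packet needs 3·t_tx to clear all hops; remaining 18 packets each add one t_tx.
Total = (3+19-1)·t_tx + 3·t_prop = 21·4 + 3·1.60435 = 88.8 μs.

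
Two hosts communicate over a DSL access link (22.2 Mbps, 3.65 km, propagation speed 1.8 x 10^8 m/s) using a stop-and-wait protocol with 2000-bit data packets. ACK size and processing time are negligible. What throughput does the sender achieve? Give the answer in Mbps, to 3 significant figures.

t_tx = L/R = 2000/22200000 = 9.00901e-05 s.
t_prop = 3650/180000000 = 2.02778e-05 s; RTT = 4.05556e-05 s.
Cycle = t_tx + RTT = 0.000130646 s.
Throughput = L / cycle = 2000 / 0.000130646 = 15.3 Mbps.

15.3 Mbps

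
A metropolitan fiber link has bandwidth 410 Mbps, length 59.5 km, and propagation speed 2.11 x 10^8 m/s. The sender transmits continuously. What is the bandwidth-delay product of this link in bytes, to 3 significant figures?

14500 bytes

Propagation delay = 59500 / 211000000 = 0.000281991 s.
BDP = R × t_prop = 410000000 × 0.000281991 = 115616 bits.
In bytes: 115616/8 = 14500 bytes.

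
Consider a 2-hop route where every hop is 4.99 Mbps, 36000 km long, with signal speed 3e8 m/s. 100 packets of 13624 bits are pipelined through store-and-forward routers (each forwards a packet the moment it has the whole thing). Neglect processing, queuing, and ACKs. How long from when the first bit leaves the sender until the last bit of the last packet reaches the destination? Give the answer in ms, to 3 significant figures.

516 ms

Per-hop transmission t_tx = L/R = 13624/4990000 = 2.73026 ms.
Per-hop propagation t_prop = 36000000/300000000 = 120 ms.
Pipeline fill: first packet needs 2·t_tx to clear all hops; remaining 99 packets each add one t_tx.
Total = (2+100-1)·t_tx + 2·t_prop = 101·2.73026 + 2·120 = 516 ms.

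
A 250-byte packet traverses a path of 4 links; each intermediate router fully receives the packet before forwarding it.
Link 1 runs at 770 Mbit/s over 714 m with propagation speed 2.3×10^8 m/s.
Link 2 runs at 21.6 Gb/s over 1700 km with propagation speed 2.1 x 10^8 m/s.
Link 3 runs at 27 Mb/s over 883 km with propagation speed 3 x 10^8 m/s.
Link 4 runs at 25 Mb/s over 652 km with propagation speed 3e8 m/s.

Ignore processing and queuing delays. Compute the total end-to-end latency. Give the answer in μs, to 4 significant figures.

L = 250 × 8 = 2000 bits.
Transmission delays (L/R per hop): 2.5974, 0.0925926, 74.0741, 80 μs; sum = 156.764 μs.
Propagation delays (d/s per hop): 3.10435, 8095.24, 2943.33, 2173.33 μs; sum = 13215 μs.
End-to-end = 13370 μs.

13370 μs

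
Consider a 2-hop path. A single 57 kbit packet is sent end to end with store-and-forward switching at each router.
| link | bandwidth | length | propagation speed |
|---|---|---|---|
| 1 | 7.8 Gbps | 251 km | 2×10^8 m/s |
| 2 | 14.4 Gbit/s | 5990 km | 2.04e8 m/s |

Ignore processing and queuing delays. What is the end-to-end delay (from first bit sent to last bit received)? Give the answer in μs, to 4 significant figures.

30630 μs

L = 57000 bits.
Transmission delays (L/R per hop): 7.30769, 3.95833 μs; sum = 11.266 μs.
Propagation delays (d/s per hop): 1255, 29362.7 μs; sum = 30617.7 μs.
End-to-end = 30630 μs.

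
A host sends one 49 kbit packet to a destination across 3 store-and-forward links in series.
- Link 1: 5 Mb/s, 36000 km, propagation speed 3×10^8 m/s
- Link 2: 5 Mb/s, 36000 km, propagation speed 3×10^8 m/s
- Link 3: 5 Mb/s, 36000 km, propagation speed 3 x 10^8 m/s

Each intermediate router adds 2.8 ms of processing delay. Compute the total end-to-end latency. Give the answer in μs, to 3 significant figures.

395000 μs

L = 49000 bits.
Transmission delay per hop = L/R = 49000/5000000 = 9800 μs; 3 hops → 29400 μs.
Propagation delays (d/s per hop): 120000, 120000, 120000 μs; sum = 360000 μs.
Processing at 2 router(s): 2 × 2.8 ms = 5600 μs.
End-to-end = 395000 μs.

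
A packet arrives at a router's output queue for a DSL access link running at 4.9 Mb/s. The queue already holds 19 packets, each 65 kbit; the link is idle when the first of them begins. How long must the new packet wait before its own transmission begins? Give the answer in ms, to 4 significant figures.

252.0 ms

Each queued packet: L/R = 65000/4900000 = 13.2653 ms.
19 queued → 252.041 ms.
Queuing delay = 252.0 ms.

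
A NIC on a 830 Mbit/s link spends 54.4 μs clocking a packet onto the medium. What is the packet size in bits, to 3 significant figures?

45200 bits

L = R × t_tx = 830000000 b/s × 5.44e-05 s = 45152 bits.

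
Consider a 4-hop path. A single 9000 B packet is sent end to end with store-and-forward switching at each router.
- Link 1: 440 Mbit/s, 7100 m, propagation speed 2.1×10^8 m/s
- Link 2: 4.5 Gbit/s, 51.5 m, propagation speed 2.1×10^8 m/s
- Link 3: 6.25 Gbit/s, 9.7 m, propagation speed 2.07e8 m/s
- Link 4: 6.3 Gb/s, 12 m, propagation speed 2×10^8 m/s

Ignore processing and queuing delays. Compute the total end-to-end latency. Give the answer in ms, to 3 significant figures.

0.237 ms

L = 9000 × 8 = 72000 bits.
Transmission delays (L/R per hop): 0.163636, 0.016, 0.01152, 0.0114286 ms; sum = 0.202585 ms.
Propagation delays (d/s per hop): 0.0338095, 0.000245238, 4.68599e-05, 6e-05 ms; sum = 0.0341616 ms.
End-to-end = 0.237 ms.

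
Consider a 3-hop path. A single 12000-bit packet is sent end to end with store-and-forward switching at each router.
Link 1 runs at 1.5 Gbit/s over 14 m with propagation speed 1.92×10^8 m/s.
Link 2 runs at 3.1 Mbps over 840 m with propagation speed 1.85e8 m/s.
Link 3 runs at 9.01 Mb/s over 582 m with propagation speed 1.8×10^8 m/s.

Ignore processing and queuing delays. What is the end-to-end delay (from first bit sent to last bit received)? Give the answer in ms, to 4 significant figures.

5.219 ms

Transmission delays (L/R per hop): 0.008, 3.87097, 1.33185 ms; sum = 5.21082 ms.
Propagation delays (d/s per hop): 7.29167e-05, 0.00454054, 0.00323333 ms; sum = 0.00784679 ms.
End-to-end = 5.219 ms.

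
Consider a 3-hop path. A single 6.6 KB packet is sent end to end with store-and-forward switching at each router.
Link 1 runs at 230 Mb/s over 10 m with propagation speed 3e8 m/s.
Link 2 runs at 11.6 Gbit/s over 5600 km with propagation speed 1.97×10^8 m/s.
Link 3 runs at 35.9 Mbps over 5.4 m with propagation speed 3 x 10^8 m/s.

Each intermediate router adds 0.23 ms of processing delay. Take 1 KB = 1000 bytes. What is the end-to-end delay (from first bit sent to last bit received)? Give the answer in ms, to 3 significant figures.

30.6 ms

L = 52800 bits.
Transmission delays (L/R per hop): 0.229565, 0.00455172, 1.47075 ms; sum = 1.70487 ms.
Propagation delays (d/s per hop): 3.33333e-05, 28.4264, 1.8e-05 ms; sum = 28.4264 ms.
Processing at 2 router(s): 2 × 0.23 ms = 0.46 ms.
End-to-end = 30.6 ms.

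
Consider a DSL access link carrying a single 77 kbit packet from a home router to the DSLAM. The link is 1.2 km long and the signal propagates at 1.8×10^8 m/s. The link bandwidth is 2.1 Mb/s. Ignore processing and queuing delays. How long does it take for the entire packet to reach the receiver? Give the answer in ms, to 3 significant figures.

36.7 ms

L = 77000 bits.
Transmission delay = L/R = 77000 / 2100000 = 36.6667 ms.
Propagation delay = d/s = 1200 m / 180000000 m/s = 0.00666667 ms.
Total = 36.7 ms.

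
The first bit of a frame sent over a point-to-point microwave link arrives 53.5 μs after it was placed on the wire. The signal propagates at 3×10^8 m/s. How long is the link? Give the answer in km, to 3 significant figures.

d = s × t_prop = 300000000 × 5.35e-05 = 16.1 km.

16.1 km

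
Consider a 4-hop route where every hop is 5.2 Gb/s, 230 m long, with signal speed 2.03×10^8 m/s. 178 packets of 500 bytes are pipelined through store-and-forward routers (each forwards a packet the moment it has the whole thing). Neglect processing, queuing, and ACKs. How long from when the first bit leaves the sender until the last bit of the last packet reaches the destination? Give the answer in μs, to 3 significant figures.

144 μs

Per-hop transmission t_tx = L/R = 4000/5200000000 = 0.769231 μs.
Per-hop propagation t_prop = 230/2.03e+08 = 1.133 μs.
Pipeline fill: first packet needs 4·t_tx to clear all hops; remaining 177 packets each add one t_tx.
Total = (4+178-1)·t_tx + 4·t_prop = 181·0.769231 + 4·1.133 = 144 μs.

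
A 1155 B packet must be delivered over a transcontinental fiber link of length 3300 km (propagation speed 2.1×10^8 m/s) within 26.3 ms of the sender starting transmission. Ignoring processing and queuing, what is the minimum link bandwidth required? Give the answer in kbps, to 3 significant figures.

L = 9240 bits.
Propagation delay = 3300000 / 210000000 = 15.7143 ms.
Transmission budget = 26.3 − 15.7143 = 10.5857 ms.
R ≥ L / t_tx = 9240 bits / 0.0105857 s = 873 kbps.

873 kbps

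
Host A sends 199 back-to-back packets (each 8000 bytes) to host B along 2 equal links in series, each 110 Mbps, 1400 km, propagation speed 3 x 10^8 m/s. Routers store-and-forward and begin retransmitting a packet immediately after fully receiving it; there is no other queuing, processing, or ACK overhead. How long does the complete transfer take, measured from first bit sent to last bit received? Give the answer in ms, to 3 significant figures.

126 ms

Per-hop transmission t_tx = L/R = 64000/110000000 = 0.581818 ms.
Per-hop propagation t_prop = 1400000/300000000 = 4.66667 ms.
Pipeline fill: first packet needs 2·t_tx to clear all hops; remaining 198 packets each add one t_tx.
Total = (2+199-1)·t_tx + 2·t_prop = 200·0.581818 + 2·4.66667 = 126 ms.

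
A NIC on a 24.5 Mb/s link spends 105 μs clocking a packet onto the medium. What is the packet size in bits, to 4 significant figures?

L = R × t_tx = 24500000 b/s × 0.000105 s = 2572.5 bits.

2573 bits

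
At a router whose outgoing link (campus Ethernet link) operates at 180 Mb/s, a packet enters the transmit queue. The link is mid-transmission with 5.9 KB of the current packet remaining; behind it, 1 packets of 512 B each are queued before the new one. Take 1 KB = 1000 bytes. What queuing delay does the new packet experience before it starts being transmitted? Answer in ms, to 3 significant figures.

Each queued packet: L/R = 4096/180000000 = 0.0227556 ms.
1 queued → 0.0227556 ms.
Plus remaining 47200 bits of current packet: 0.262222 ms.
Queuing delay = 0.285 ms.

0.285 ms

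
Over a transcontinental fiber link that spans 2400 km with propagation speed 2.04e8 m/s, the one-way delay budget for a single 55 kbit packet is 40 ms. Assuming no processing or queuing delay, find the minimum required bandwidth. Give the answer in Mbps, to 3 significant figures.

Propagation delay = 2400000 / 204000000 = 11.7647 ms.
Transmission budget = 40 − 11.7647 = 28.2353 ms.
R ≥ L / t_tx = 55000 bits / 0.0282353 s = 1.95 Mbps.

1.95 Mbps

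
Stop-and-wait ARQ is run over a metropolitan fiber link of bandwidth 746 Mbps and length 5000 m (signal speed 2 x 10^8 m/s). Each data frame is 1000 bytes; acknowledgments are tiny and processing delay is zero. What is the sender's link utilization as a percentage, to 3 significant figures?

17.7 %

t_tx = L/R = 8000/746000000 = 1.07239e-05 s.
t_prop = 5000/200000000 = 2.5e-05 s; RTT = 5e-05 s.
Cycle = t_tx + RTT = 6.07239e-05 s.
Utilization = t_tx / cycle = 1.07239e-05/6.07239e-05 = 17.7 %.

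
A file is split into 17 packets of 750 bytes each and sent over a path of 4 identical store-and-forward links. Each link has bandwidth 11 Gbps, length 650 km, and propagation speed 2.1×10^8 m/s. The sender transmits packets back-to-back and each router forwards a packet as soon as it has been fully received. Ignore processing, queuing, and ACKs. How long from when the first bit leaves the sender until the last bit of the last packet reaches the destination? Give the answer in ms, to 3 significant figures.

12.4 ms

Per-hop transmission t_tx = L/R = 6000/11000000000 = 0.000545455 ms.
Per-hop propagation t_prop = 650000/210000000 = 3.09524 ms.
Pipeline fill: first packet needs 4·t_tx to clear all hops; remaining 16 packets each add one t_tx.
Total = (4+17-1)·t_tx + 4·t_prop = 20·0.000545455 + 4·3.09524 = 12.4 ms.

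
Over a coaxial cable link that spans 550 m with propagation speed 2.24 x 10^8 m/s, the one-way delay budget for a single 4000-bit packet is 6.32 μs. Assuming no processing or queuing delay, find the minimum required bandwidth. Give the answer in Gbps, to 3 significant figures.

1.04 Gbps

Propagation delay = 550 / 2.24e+08 = 2.45536 μs.
Transmission budget = 6.32 − 2.45536 = 3.86464 μs.
R ≥ L / t_tx = 4000 bits / 3.86464e-06 s = 1.04 Gbps.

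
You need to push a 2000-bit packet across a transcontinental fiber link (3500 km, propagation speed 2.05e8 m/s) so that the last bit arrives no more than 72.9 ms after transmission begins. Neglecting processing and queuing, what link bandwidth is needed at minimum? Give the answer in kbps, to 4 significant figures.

35.83 kbps

Propagation delay = 3500000 / 2.05e+08 = 17.0732 ms.
Transmission budget = 72.9 − 17.0732 = 55.8268 ms.
R ≥ L / t_tx = 2000 bits / 0.0558268 s = 35.83 kbps.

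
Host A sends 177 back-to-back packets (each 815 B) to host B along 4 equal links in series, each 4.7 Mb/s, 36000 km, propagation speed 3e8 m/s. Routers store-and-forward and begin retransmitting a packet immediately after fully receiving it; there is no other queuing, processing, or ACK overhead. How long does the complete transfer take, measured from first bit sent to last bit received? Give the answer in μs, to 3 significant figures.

Per-hop transmission t_tx = L/R = 6520/4700000 = 1387.23 μs.
Per-hop propagation t_prop = 36000000/300000000 = 120000 μs.
Pipeline fill: first packet needs 4·t_tx to clear all hops; remaining 176 packets each add one t_tx.
Total = (4+177-1)·t_tx + 4·t_prop = 180·1387.23 + 4·120000 = 730000 μs.

730000 μs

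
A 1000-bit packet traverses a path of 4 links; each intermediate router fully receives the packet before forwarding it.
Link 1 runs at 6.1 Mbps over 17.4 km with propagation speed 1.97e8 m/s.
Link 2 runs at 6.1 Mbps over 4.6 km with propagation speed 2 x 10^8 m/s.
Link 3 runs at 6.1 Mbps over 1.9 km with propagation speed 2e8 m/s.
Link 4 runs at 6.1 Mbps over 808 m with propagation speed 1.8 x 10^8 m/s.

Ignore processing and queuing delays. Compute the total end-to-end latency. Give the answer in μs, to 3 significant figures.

781 μs

Transmission delay per hop = L/R = 1000/6100000 = 163.934 μs; 4 hops → 655.738 μs.
Propagation delays (d/s per hop): 88.3249, 23, 9.5, 4.48889 μs; sum = 125.314 μs.
End-to-end = 781 μs.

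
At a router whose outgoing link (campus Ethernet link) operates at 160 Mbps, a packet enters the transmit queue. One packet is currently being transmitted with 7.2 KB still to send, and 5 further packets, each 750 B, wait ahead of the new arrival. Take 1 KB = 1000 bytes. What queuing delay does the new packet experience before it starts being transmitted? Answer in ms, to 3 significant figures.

Each queued packet: L/R = 6000/160000000 = 0.0375 ms.
5 queued → 0.1875 ms.
Plus remaining 57600 bits of current packet: 0.36 ms.
Queuing delay = 0.548 ms.

0.548 ms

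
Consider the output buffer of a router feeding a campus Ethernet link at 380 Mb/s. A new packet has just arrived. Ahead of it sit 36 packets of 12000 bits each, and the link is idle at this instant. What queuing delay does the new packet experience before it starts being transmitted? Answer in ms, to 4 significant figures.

1.137 ms

Each queued packet: L/R = 12000/380000000 = 0.0315789 ms.
36 queued → 1.13684 ms.
Queuing delay = 1.137 ms.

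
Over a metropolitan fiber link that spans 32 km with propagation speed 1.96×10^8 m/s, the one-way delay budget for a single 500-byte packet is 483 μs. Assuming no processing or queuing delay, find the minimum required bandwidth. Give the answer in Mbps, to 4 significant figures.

L = 4000 bits.
Propagation delay = 32000 / 196000000 = 163.265 μs.
Transmission budget = 483 − 163.265 = 319.735 μs.
R ≥ L / t_tx = 4000 bits / 0.000319735 s = 12.51 Mbps.

12.51 Mbps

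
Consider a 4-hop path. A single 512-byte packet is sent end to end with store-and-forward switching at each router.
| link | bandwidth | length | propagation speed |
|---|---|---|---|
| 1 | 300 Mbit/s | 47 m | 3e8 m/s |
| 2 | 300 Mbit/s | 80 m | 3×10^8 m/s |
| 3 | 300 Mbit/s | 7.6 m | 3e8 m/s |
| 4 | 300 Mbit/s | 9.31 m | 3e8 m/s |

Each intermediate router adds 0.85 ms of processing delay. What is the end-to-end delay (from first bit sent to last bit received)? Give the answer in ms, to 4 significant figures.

L = 512 × 8 = 4096 bits.
Transmission delay per hop = L/R = 4096/300000000 = 0.0136533 ms; 4 hops → 0.0546133 ms.
Propagation delays (d/s per hop): 0.000156667, 0.000266667, 2.53333e-05, 3.10333e-05 ms; sum = 0.0004797 ms.
Processing at 3 router(s): 3 × 0.85 ms = 2.55 ms.
End-to-end = 2.605 ms.

2.605 ms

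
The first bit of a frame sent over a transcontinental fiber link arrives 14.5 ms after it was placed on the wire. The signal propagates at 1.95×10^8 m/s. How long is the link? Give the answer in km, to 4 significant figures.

2828 km

d = s × t_prop = 195000000 × 0.0145 = 2828 km.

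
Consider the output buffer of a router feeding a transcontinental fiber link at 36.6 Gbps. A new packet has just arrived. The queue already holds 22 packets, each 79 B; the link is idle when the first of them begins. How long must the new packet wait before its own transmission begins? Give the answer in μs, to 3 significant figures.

Each queued packet: L/R = 632/36600000000 = 0.0172678 μs.
22 queued → 0.379891 μs.
Queuing delay = 0.380 μs.

0.380 μs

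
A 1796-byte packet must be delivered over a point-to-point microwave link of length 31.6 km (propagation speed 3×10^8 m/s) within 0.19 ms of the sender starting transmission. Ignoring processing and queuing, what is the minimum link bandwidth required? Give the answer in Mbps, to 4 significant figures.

L = 14368 bits.
Propagation delay = 31600 / 300000000 = 0.105333 ms.
Transmission budget = 0.19 − 0.105333 = 0.0846667 ms.
R ≥ L / t_tx = 14368 bits / 8.46667e-05 s = 169.7 Mbps.

169.7 Mbps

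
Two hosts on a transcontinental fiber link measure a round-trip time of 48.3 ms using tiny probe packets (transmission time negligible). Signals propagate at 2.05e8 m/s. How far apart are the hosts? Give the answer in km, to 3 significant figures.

One-way propagation = RTT/2 = 24.15 ms.
d = s × t = 2.05e+08 × 0.02415 = 4950 km.

4950 km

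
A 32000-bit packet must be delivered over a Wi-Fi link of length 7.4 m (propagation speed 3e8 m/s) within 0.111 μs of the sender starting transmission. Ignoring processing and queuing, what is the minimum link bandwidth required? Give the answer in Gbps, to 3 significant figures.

371 Gbps

Propagation delay = 7.4 / 300000000 = 0.0246667 μs.
Transmission budget = 0.111 − 0.0246667 = 0.0863333 μs.
R ≥ L / t_tx = 32000 bits / 8.63333e-08 s = 371 Gbps.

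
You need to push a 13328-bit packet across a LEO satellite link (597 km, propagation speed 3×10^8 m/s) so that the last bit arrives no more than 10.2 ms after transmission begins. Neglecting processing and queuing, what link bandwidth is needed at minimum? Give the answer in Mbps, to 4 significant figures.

Propagation delay = 597000 / 300000000 = 1.99 ms.
Transmission budget = 10.2 − 1.99 = 8.21 ms.
R ≥ L / t_tx = 13328 bits / 0.00821 s = 1.623 Mbps.

1.623 Mbps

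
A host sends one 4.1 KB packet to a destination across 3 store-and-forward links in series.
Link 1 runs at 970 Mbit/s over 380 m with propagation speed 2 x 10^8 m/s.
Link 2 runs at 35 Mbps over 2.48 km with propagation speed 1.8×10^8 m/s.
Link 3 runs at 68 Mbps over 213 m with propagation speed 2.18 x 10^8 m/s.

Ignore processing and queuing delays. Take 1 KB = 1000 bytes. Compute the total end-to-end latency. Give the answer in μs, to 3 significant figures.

1470 μs

L = 32800 bits.
Transmission delays (L/R per hop): 33.8144, 937.143, 482.353 μs; sum = 1453.31 μs.
Propagation delays (d/s per hop): 1.9, 13.7778, 0.977064 μs; sum = 16.6548 μs.
End-to-end = 1470 μs.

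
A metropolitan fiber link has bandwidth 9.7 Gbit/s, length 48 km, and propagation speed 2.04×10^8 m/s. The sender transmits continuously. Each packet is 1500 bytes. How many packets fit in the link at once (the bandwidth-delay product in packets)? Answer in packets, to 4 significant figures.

Propagation delay = 48000 / 204000000 = 0.000235294 s.
BDP = R × t_prop = 9700000000 × 0.000235294 = 2282350 bits.
In packets of 12000 bits: 190.2 packets.

190.2 packets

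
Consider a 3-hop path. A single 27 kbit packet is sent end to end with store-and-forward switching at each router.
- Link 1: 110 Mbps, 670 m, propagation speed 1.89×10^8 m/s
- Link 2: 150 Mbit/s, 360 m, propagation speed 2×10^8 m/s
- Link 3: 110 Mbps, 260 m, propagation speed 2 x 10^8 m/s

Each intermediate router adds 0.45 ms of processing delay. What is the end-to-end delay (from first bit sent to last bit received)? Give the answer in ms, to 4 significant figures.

L = 27000 bits.
Transmission delays (L/R per hop): 0.245455, 0.18, 0.245455 ms; sum = 0.670909 ms.
Propagation delays (d/s per hop): 0.00354497, 0.0018, 0.0013 ms; sum = 0.00664497 ms.
Processing at 2 router(s): 2 × 0.45 ms = 0.9 ms.
End-to-end = 1.578 ms.

1.578 ms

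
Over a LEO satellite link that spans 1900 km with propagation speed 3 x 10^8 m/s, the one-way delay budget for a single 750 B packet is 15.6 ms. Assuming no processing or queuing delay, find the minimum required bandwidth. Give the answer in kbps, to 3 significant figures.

L = 6000 bits.
Propagation delay = 1900000 / 300000000 = 6.33333 ms.
Transmission budget = 15.6 − 6.33333 = 9.26667 ms.
R ≥ L / t_tx = 6000 bits / 0.00926667 s = 647 kbps.

647 kbps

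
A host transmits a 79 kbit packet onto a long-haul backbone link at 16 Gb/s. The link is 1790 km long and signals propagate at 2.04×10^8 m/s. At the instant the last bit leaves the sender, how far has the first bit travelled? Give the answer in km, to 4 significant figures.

1.007 km

t_tx = L/R = 79000/16000000000 = 4.9375e-06 s.
Distance = s × t_tx = 204000000 × 4.9375e-06 = 1.007 km.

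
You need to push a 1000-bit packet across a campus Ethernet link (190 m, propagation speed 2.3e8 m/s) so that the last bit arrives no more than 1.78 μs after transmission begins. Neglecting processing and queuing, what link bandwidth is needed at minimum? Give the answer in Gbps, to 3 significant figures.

1.05 Gbps

Propagation delay = 190 / 2.3e+08 = 0.826087 μs.
Transmission budget = 1.78 − 0.826087 = 0.953913 μs.
R ≥ L / t_tx = 1000 bits / 9.53913e-07 s = 1.05 Gbps.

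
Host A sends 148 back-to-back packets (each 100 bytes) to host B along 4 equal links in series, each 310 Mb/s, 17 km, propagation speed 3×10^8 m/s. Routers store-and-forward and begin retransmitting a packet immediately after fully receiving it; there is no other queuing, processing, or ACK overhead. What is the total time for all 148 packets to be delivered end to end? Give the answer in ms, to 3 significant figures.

Per-hop transmission t_tx = L/R = 800/310000000 = 0.00258065 ms.
Per-hop propagation t_prop = 17000/300000000 = 0.0566667 ms.
Pipeline fill: first packet needs 4·t_tx to clear all hops; remaining 147 packets each add one t_tx.
Total = (4+148-1)·t_tx + 4·t_prop = 151·0.00258065 + 4·0.0566667 = 0.616 ms.

0.616 ms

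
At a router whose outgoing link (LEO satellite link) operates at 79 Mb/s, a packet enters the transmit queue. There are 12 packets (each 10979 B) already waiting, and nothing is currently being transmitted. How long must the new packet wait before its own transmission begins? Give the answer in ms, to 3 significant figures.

13.3 ms

Each queued packet: L/R = 87832/79000000 = 1.1118 ms.
12 queued → 13.3416 ms.
Queuing delay = 13.3 ms.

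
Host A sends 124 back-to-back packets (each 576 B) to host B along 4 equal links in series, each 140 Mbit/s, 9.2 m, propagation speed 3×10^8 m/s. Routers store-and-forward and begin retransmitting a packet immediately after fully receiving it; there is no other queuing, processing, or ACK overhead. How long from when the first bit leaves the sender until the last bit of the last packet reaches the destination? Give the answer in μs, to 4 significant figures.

4180 μs

Per-hop transmission t_tx = L/R = 4608/140000000 = 32.9143 μs.
Per-hop propagation t_prop = 9.2/300000000 = 0.0306667 μs.
Pipeline fill: first packet needs 4·t_tx to clear all hops; remaining 123 packets each add one t_tx.
Total = (4+124-1)·t_tx + 4·t_prop = 127·32.9143 + 4·0.0306667 = 4180 μs.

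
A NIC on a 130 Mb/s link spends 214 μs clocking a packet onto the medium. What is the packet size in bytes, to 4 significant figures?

L = R × t_tx = 130000000 b/s × 0.000214 s = 27820 bits.
In bytes: 27820 / 8 = 3478 bytes.

3478 bytes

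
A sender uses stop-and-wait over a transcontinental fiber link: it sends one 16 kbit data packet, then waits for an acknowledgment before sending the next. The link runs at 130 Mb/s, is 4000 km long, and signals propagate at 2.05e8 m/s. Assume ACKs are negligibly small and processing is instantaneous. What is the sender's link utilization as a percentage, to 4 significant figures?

0.3144 %

t_tx = L/R = 16000/130000000 = 0.000123077 s.
t_prop = 4000000/2.05e+08 = 0.0195122 s; RTT = 0.0390244 s.
Cycle = t_tx + RTT = 0.0391475 s.
Utilization = t_tx / cycle = 0.000123077/0.0391475 = 0.3144 %.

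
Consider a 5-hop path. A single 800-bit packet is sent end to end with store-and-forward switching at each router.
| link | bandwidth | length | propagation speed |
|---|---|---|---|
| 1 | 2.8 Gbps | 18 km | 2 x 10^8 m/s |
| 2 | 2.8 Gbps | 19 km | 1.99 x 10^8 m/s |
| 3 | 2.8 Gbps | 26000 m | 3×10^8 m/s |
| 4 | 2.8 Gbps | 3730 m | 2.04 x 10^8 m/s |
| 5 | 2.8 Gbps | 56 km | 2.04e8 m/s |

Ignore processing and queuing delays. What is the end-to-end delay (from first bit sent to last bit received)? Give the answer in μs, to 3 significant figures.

Transmission delay per hop = L/R = 800/2800000000 = 0.285714 μs; 5 hops → 1.42857 μs.
Propagation delays (d/s per hop): 90, 95.4774, 86.6667, 18.2843, 274.51 μs; sum = 564.938 μs.
End-to-end = 566 μs.

566 μs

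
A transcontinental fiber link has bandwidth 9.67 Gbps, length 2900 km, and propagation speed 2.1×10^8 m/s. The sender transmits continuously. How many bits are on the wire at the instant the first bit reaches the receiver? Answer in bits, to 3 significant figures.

134000000 bits

Propagation delay = 2900000 / 210000000 = 0.0138095 s.
BDP = R × t_prop = 9670000000 × 0.0138095 = 133538000 bits.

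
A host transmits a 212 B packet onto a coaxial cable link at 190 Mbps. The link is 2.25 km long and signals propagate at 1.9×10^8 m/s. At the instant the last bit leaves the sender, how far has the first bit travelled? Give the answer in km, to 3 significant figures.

1.70 km

t_tx = L/R = 1696/190000000 = 8.92632e-06 s.
Distance = s × t_tx = 190000000 × 8.92632e-06 = 1.70 km.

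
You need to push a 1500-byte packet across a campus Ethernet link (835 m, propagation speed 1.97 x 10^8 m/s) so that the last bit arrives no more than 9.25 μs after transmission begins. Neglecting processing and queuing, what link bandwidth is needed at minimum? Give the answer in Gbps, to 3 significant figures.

L = 12000 bits.
Propagation delay = 835 / 197000000 = 4.23858 μs.
Transmission budget = 9.25 − 4.23858 = 5.01142 μs.
R ≥ L / t_tx = 12000 bits / 5.01142e-06 s = 2.39 Gbps.

2.39 Gbps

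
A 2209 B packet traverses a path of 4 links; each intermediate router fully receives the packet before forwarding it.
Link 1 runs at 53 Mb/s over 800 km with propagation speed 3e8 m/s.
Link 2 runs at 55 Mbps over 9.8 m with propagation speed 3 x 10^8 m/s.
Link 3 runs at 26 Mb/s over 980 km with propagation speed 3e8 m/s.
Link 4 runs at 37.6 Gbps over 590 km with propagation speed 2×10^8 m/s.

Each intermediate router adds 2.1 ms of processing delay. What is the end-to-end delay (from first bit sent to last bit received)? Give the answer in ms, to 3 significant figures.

L = 2209 × 8 = 17672 bits.
Transmission delays (L/R per hop): 0.333434, 0.321309, 0.679692, 0.00047 ms; sum = 1.33491 ms.
Propagation delays (d/s per hop): 2.66667, 3.26667e-05, 3.26667, 2.95 ms; sum = 8.88337 ms.
Processing at 3 router(s): 3 × 2.1 ms = 6.3 ms.
End-to-end = 16.5 ms.

16.5 ms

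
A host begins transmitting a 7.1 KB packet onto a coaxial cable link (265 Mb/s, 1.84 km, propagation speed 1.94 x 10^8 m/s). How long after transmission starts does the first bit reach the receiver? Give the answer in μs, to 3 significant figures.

9.48 μs

First bit experiences only propagation delay: d/s = 1840/194000000 = 9.48 μs.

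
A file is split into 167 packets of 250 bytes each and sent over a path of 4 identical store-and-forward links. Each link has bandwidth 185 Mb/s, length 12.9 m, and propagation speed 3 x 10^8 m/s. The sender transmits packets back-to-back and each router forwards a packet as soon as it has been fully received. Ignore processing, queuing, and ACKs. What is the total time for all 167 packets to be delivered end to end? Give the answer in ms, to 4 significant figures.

Per-hop transmission t_tx = L/R = 2000/185000000 = 0.0108108 ms.
Per-hop propagation t_prop = 12.9/300000000 = 4.3e-05 ms.
Pipeline fill: first packet needs 4·t_tx to clear all hops; remaining 166 packets each add one t_tx.
Total = (4+167-1)·t_tx + 4·t_prop = 170·0.0108108 + 4·4.3e-05 = 1.838 ms.

1.838 ms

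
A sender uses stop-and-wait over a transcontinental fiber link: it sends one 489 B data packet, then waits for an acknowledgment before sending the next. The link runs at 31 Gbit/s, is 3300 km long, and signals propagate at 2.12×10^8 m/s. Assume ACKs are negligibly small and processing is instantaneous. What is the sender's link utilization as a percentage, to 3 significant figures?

t_tx = L/R = 3912/31000000000 = 1.26194e-07 s.
t_prop = 3300000/212000000 = 0.015566 s; RTT = 0.0311321 s.
Cycle = t_tx + RTT = 0.0311322 s.
Utilization = t_tx / cycle = 1.26194e-07/0.0311322 = 0.000405 %.

0.000405 %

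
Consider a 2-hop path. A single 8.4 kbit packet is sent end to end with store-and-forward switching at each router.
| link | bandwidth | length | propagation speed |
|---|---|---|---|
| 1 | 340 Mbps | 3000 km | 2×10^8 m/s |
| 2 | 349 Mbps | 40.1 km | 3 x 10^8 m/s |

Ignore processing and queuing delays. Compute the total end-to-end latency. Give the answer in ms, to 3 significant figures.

L = 8400 bits.
Transmission delays (L/R per hop): 0.0247059, 0.0240688 ms; sum = 0.0487747 ms.
Propagation delays (d/s per hop): 15, 0.133667 ms; sum = 15.1337 ms.
End-to-end = 15.2 ms.

15.2 ms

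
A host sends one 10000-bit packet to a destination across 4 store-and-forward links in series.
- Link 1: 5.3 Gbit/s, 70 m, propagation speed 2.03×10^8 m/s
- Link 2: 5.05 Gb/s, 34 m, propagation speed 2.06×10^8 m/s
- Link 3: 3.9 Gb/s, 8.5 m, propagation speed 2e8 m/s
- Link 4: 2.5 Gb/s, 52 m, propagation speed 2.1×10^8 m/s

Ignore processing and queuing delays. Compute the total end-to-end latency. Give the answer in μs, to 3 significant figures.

Transmission delays (L/R per hop): 1.88679, 1.9802, 2.5641, 4 μs; sum = 10.4311 μs.
Propagation delays (d/s per hop): 0.344828, 0.165049, 0.0425, 0.247619 μs; sum = 0.799995 μs.
End-to-end = 11.2 μs.

11.2 μs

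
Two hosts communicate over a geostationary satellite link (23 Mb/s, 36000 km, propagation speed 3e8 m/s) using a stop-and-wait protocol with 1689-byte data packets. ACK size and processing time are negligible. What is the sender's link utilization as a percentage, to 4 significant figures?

0.2442 %

t_tx = L/R = 13512/23000000 = 0.000587478 s.
t_prop = 36000000/300000000 = 0.12 s; RTT = 0.24 s.
Cycle = t_tx + RTT = 0.240587 s.
Utilization = t_tx / cycle = 0.000587478/0.240587 = 0.2442 %.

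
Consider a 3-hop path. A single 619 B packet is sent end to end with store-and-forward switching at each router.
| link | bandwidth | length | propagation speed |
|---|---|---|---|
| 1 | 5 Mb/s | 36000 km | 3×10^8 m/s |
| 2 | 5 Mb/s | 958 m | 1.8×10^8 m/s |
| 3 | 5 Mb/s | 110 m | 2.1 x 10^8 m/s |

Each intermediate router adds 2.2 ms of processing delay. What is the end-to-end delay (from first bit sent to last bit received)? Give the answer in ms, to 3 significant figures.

127 ms

L = 619 × 8 = 4952 bits.
Transmission delay per hop = L/R = 4952/5000000 = 0.9904 ms; 3 hops → 2.9712 ms.
Propagation delays (d/s per hop): 120, 0.00532222, 0.00052381 ms; sum = 120.006 ms.
Processing at 2 router(s): 2 × 2.2 ms = 4.4 ms.
End-to-end = 127 ms.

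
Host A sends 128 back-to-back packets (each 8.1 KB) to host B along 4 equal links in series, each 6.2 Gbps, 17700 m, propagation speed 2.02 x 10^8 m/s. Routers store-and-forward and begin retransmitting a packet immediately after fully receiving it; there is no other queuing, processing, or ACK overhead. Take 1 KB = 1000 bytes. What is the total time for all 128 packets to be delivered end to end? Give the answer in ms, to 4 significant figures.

1.720 ms

Per-hop transmission t_tx = L/R = 64800/6200000000 = 0.0104516 ms.
Per-hop propagation t_prop = 17700/202000000 = 0.0876238 ms.
Pipeline fill: first packet needs 4·t_tx to clear all hops; remaining 127 packets each add one t_tx.
Total = (4+128-1)·t_tx + 4·t_prop = 131·0.0104516 + 4·0.0876238 = 1.720 ms.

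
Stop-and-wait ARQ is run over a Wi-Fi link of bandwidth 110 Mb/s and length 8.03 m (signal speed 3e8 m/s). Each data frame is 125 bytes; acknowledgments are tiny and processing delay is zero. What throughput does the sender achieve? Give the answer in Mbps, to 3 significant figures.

109 Mbps

t_tx = L/R = 1000/110000000 = 9.09091e-06 s.
t_prop = 8.03/300000000 = 2.67667e-08 s; RTT = 5.35333e-08 s.
Cycle = t_tx + RTT = 9.14444e-06 s.
Throughput = L / cycle = 1000 / 9.14444e-06 = 109 Mbps.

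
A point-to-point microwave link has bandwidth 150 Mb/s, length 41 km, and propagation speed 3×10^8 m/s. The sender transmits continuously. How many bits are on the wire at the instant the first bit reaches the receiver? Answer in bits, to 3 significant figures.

Propagation delay = 41000 / 300000000 = 0.000136667 s.
BDP = R × t_prop = 150000000 × 0.000136667 = 20500 bits.

20500 bits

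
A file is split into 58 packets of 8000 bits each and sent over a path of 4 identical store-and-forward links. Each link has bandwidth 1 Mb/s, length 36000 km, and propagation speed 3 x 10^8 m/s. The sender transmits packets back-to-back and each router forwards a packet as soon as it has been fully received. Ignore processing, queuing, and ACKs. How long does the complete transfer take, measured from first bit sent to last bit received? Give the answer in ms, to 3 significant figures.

968 ms

Per-hop transmission t_tx = L/R = 8000/1000000 = 8 ms.
Per-hop propagation t_prop = 36000000/300000000 = 120 ms.
Pipeline fill: first packet needs 4·t_tx to clear all hops; remaining 57 packets each add one t_tx.
Total = (4+58-1)·t_tx + 4·t_prop = 61·8 + 4·120 = 968 ms.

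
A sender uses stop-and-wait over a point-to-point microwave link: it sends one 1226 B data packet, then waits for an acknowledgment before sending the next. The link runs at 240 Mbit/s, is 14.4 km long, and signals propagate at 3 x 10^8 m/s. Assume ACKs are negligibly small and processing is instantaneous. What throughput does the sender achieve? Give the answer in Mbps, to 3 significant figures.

71.7 Mbps

t_tx = L/R = 9808/240000000 = 4.08667e-05 s.
t_prop = 14400/300000000 = 4.8e-05 s; RTT = 9.6e-05 s.
Cycle = t_tx + RTT = 0.000136867 s.
Throughput = L / cycle = 9808 / 0.000136867 = 71.7 Mbps.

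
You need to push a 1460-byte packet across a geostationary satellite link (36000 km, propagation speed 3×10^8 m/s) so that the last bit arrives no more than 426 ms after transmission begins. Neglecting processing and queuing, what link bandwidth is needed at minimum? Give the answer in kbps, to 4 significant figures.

38.17 kbps

L = 11680 bits.
Propagation delay = 36000000 / 300000000 = 120 ms.
Transmission budget = 426 − 120 = 306 ms.
R ≥ L / t_tx = 11680 bits / 0.306 s = 38.17 kbps.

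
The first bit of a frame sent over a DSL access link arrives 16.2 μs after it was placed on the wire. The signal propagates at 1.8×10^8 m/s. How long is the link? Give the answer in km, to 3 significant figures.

2.92 km

d = s × t_prop = 180000000 × 1.62e-05 = 2.92 km.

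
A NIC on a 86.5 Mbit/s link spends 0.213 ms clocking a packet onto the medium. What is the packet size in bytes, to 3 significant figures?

L = R × t_tx = 86500000 b/s × 0.000213 s = 18424.5 bits.
In bytes: 18424.5 / 8 = 2300 bytes.

2300 bytes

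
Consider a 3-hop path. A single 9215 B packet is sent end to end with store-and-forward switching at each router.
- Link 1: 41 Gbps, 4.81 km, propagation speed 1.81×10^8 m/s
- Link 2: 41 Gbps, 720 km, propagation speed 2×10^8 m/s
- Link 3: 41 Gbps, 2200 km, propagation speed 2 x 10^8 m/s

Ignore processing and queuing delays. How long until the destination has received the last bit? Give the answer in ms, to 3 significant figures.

14.6 ms

L = 9215 × 8 = 73720 bits.
Transmission delay per hop = L/R = 73720/41000000000 = 0.00179805 ms; 3 hops → 0.00539415 ms.
Propagation delays (d/s per hop): 0.0265746, 3.6, 11 ms; sum = 14.6266 ms.
End-to-end = 14.6 ms.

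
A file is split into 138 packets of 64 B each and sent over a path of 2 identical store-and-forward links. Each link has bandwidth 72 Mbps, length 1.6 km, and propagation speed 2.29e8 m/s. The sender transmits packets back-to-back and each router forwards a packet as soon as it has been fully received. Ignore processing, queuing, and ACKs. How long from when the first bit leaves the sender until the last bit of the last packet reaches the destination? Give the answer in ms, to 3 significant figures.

Per-hop transmission t_tx = L/R = 512/72000000 = 0.00711111 ms.
Per-hop propagation t_prop = 1600/229000000 = 0.0069869 ms.
Pipeline fill: first packet needs 2·t_tx to clear all hops; remaining 137 packets each add one t_tx.
Total = (2+138-1)·t_tx + 2·t_prop = 139·0.00711111 + 2·0.0069869 = 1.00 ms.

1.00 ms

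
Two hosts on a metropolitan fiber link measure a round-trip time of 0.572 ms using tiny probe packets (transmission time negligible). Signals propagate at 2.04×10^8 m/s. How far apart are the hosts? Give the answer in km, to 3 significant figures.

One-way propagation = RTT/2 = 0.286 ms.
d = s × t = 204000000 × 0.000286 = 58.3 km.

58.3 km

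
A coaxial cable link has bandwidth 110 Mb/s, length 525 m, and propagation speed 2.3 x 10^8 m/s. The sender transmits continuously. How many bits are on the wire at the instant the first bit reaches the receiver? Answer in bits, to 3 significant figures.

251 bits

Propagation delay = 525 / 2.3e+08 = 2.28261e-06 s.
BDP = R × t_prop = 110000000 × 2.28261e-06 = 251.087 bits.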